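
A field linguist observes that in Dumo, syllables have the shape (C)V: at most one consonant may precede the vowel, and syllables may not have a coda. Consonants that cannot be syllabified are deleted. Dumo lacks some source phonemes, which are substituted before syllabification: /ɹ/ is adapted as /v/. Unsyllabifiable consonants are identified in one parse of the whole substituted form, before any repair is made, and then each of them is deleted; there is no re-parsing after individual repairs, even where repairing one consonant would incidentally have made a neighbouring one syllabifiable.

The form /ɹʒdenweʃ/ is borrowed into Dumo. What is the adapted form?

Substitution: /ɹ/ → /v/, giving /vʒdenweʃ/.
Under (C)V, the unsyllabifiable consonants are /v/, /ʒ/, /n/, /ʃ/ (no codas are permitted; onsets are limited to one consonant).
Deleting the stranded consonants removes /v/, /ʒ/, /n/, /ʃ/.

dewe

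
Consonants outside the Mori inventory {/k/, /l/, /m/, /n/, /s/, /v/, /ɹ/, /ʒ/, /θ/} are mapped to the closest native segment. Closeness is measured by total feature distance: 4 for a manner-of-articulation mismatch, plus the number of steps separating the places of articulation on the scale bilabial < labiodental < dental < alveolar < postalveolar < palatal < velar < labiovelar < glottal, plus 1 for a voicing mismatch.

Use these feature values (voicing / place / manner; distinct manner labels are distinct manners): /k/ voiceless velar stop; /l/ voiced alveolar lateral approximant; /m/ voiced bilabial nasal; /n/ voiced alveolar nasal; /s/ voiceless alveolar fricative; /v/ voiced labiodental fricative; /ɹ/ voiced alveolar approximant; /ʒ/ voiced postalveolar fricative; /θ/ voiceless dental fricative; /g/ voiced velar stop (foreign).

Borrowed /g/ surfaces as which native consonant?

/k/ is closest: same manner (stop), place distance 0 (velar→velar), voicing differs (+1); total 1. Next closest is /ʒ/ at distance 6.

k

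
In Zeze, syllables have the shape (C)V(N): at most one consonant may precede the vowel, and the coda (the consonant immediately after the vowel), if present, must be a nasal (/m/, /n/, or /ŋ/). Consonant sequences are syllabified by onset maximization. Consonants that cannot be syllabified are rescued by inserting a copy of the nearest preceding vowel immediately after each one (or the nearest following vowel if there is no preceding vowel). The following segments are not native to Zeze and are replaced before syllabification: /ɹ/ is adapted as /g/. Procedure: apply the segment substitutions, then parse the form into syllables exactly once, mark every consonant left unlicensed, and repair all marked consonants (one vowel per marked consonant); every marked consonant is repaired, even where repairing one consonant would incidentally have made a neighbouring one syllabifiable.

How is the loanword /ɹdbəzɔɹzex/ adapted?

Substitution: /ɹ/ → /g/, giving /gdbəzɔgzex/.
Syllabifying with onset maximization leaves /g/, /d/, /g/, /x/ stranded (only a nasal (/m/, /n/, or /ŋ/) is licensed in coda position; onsets are limited to one consonant).
Epenthesis after each stranded consonant: /g/ → /gə/, /d/ → /də/, /g/ → /gɔ/, /x/ → /xe/.

gədəbəzɔgɔzexe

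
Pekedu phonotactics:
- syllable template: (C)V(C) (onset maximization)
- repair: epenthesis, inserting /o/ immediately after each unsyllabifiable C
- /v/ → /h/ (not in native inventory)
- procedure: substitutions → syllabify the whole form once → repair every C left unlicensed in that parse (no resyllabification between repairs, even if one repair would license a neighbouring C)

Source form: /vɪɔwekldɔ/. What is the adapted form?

Substitution: /v/ → /h/, giving /hɪɔwekldɔ/.
Syllabifying with onset maximization leaves /l/ stranded (at most one coda consonant is licensed; onsets are limited to one consonant).
Epenthesis after each stranded consonant: /l/ → /lo/.

hɪɔweklodɔ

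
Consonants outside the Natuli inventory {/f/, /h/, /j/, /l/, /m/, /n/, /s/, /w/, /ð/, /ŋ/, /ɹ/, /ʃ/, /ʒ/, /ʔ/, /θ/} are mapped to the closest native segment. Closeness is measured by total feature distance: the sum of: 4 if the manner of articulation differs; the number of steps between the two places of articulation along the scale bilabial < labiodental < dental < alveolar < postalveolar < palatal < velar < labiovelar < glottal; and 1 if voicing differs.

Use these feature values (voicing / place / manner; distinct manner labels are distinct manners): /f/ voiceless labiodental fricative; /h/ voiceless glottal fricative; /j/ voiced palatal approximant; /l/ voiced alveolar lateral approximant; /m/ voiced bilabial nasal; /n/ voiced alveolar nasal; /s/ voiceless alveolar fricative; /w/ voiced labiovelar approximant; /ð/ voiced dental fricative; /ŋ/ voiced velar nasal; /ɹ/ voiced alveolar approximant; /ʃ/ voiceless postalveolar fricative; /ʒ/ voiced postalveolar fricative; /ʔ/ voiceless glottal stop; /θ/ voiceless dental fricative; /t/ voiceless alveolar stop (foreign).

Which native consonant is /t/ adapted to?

/s/ is closest: manner differs (stop→fricative, +4), place distance 0 (alveolar→alveolar), same voicing; total 4. Next closest is /l/ at distance 5.

s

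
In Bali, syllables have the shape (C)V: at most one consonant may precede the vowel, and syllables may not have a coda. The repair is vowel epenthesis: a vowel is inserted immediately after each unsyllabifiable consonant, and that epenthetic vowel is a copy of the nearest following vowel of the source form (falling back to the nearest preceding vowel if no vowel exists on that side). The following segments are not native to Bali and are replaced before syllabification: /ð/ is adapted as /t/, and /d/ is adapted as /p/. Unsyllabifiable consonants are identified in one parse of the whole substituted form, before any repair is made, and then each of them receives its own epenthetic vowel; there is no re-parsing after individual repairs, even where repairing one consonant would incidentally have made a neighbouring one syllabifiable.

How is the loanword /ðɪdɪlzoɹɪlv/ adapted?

tɪpɪlozoɹɪlɪvɪ

Substitution: /ð/ → /t/, /d/ → /p/, giving /tɪpɪlzoɹɪlv/.
Under (C)V, the unsyllabifiable consonants are /l/, /l/, /v/ (no codas are permitted; onsets are limited to one consonant).
Each unlicensed consonant becomes the onset of a new syllable: /l/ → /lo/, /l/ → /lɪ/, /v/ → /vɪ/.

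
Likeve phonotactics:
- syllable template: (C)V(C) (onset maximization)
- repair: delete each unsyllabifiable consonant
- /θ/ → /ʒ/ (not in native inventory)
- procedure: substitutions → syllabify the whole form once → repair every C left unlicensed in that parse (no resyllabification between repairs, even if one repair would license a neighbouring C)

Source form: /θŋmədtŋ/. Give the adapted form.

Substitution: /θ/ → /ʒ/, giving /ʒŋmədtŋ/.
Under (C)V(C), the unsyllabifiable consonants are /ʒ/, /ŋ/, /t/, /ŋ/ (at most one coda consonant is licensed; onsets are limited to one consonant).
Deleting the stranded consonants removes /ʒ/, /ŋ/, /t/, /ŋ/.

məd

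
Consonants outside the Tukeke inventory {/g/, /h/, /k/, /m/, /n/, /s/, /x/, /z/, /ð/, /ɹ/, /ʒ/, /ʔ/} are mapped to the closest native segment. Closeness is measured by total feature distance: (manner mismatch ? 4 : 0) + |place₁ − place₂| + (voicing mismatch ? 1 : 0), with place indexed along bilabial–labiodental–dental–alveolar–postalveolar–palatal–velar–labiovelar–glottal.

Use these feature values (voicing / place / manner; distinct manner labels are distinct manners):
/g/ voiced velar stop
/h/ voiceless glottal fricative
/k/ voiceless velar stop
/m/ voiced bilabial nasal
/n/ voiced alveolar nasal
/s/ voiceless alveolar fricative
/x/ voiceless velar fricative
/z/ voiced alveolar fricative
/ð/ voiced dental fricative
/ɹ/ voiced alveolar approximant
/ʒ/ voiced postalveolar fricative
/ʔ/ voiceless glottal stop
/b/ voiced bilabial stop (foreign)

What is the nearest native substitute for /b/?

m

/m/ is closest: manner differs (stop→nasal, +4), place distance 0 (bilabial→bilabial), same voicing; total 4. Next closest is /g/ at distance 6.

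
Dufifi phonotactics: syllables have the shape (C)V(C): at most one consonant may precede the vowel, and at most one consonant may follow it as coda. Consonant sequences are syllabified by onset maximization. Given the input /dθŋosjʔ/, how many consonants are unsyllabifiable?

Syllabifying with onset maximization leaves /d/, /θ/, /j/, /ʔ/ stranded (at most one coda consonant is licensed; onsets are limited to one consonant).

4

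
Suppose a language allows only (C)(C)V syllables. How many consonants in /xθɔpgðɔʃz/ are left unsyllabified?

The consonants /p/, /ʃ/, /z/ cannot be parsed into a legal (C)(C)V syllable (no codas are permitted; onsets may contain at most 2 consonants).

3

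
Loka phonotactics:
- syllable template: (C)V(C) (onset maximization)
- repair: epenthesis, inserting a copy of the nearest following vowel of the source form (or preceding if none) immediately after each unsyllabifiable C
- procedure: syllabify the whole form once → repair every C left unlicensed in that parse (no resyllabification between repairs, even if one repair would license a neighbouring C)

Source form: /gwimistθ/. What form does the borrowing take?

The consonants /g/, /t/, /θ/ cannot be parsed into a legal (C)V(C) syllable (at most one coda consonant is licensed; onsets are limited to one consonant).
Inserting the epenthetic vowel yields /g/ → /gi/, /t/ → /ti/, /θ/ → /θi/.

giwimistiθi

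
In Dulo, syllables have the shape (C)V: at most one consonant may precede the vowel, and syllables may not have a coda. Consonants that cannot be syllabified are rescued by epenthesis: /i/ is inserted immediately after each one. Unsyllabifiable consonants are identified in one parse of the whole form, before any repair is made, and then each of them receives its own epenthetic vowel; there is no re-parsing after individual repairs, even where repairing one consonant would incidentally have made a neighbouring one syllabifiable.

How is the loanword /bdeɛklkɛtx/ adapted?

bideɛkilikɛtixi

The consonants /b/, /k/, /l/, /t/, /x/ cannot be parsed into a legal (C)V syllable (no codas are permitted; onsets are limited to one consonant).
Epenthesis after each stranded consonant: /b/ → /bi/, /k/ → /ki/, /l/ → /li/, /t/ → /ti/, /x/ → /xi/.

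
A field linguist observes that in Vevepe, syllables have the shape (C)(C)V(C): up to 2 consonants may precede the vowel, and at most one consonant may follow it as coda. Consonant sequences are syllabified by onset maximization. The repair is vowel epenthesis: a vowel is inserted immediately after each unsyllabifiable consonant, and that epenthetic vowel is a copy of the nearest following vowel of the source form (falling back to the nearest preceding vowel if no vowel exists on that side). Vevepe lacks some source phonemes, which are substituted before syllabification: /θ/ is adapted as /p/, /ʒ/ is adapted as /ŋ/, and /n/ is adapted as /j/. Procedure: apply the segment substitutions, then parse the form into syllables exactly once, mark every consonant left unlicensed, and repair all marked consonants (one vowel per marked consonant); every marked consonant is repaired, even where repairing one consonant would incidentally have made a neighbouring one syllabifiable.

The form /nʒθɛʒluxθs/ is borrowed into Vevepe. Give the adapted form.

jɛŋpɛŋluxpusu

Substitution: /n/ → /j/, /ʒ/ → /ŋ/, /θ/ → /p/, giving /jŋpɛŋluxps/.
The consonants /j/, /p/, /s/ cannot be parsed into a legal (C)(C)V(C) syllable (at most one coda consonant is licensed; onsets may contain at most 2 consonants).
Each unlicensed consonant becomes the onset of a new syllable: /j/ → /jɛ/, /p/ → /pu/, /s/ → /su/.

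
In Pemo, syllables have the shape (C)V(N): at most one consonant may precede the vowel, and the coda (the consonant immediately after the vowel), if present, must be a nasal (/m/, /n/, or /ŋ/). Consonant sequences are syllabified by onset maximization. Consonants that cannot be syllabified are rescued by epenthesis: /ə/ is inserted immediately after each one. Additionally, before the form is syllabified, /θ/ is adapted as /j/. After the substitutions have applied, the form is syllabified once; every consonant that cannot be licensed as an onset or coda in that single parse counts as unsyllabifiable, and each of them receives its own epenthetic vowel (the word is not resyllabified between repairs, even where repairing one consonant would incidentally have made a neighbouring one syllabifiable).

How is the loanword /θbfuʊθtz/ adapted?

jəbəfuʊjətəzə

Substitution: /θ/ → /j/, giving /jbfuʊjtz/.
Syllabifying with onset maximization leaves /j/, /b/, /j/, /t/, /z/ stranded (only a nasal (/m/, /n/, or /ŋ/) is licensed in coda position; onsets are limited to one consonant).
Epenthesis after each stranded consonant: /j/ → /jə/, /b/ → /bə/, /j/ → /jə/, /t/ → /tə/, /z/ → /zə/.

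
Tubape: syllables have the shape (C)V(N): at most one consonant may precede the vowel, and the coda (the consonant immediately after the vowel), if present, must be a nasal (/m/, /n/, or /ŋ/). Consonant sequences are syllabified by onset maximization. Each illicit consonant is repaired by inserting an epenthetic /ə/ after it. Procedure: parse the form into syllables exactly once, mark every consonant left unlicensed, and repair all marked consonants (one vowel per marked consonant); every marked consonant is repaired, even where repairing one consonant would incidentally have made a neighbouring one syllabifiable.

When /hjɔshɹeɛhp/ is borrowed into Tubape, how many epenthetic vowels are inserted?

5

The unsyllabifiable consonants are /h/, /s/, /h/, /h/, /p/; each receives one epenthetic vowel.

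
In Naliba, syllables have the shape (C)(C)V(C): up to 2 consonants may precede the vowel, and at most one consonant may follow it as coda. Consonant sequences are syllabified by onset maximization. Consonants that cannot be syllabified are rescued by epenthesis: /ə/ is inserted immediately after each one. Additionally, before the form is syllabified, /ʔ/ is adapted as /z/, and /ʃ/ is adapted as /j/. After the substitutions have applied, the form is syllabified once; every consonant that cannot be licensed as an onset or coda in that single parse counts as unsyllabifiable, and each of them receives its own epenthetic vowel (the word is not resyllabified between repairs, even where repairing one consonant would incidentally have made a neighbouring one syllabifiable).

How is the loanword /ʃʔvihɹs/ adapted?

jəzvihɹəsə

Substitution: /ʃ/ → /j/, /ʔ/ → /z/, giving /jzvihɹs/.
Under (C)(C)V(C), the unsyllabifiable consonants are /j/, /ɹ/, /s/ (at most one coda consonant is licensed; onsets may contain at most 2 consonants).
Each unlicensed consonant becomes the onset of a new syllable: /j/ → /jə/, /ɹ/ → /ɹə/, /s/ → /sə/.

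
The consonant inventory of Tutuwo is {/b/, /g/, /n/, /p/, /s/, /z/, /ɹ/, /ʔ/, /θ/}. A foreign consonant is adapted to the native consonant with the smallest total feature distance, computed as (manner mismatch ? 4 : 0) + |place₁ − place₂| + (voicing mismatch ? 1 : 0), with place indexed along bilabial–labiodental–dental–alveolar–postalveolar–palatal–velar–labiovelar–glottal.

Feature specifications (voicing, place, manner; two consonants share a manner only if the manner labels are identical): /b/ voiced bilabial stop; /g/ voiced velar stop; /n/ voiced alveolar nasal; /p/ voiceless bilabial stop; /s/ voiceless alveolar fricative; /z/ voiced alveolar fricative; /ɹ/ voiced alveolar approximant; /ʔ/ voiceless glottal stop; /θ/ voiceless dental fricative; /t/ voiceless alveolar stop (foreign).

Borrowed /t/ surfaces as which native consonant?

/p/ is closest: same manner (stop), place distance 3 (alveolar→bilabial), same voicing; total 3. Next closest is /b/ at distance 4.

p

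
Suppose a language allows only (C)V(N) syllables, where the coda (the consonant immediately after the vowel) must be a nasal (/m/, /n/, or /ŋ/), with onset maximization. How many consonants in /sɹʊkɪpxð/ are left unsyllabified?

Under (C)V(N), the unsyllabifiable consonants are /s/, /p/, /x/, /ð/ (only a nasal (/m/, /n/, or /ŋ/) is licensed in coda position; onsets are limited to one consonant).

4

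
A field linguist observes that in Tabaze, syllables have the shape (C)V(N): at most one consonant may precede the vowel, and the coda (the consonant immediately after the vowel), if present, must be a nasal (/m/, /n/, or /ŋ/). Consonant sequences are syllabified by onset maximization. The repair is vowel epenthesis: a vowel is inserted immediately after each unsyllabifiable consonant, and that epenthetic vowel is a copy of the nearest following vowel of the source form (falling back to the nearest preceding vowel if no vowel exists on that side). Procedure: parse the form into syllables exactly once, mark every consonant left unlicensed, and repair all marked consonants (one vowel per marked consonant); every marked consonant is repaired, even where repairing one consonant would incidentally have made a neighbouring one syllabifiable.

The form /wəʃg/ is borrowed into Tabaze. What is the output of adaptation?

wəʃəgə

Syllabifying with onset maximization leaves /ʃ/, /g/ stranded (only a nasal (/m/, /n/, or /ŋ/) is licensed in coda position; onsets are limited to one consonant).
Each unlicensed consonant becomes the onset of a new syllable: /ʃ/ → /ʃə/, /g/ → /gə/.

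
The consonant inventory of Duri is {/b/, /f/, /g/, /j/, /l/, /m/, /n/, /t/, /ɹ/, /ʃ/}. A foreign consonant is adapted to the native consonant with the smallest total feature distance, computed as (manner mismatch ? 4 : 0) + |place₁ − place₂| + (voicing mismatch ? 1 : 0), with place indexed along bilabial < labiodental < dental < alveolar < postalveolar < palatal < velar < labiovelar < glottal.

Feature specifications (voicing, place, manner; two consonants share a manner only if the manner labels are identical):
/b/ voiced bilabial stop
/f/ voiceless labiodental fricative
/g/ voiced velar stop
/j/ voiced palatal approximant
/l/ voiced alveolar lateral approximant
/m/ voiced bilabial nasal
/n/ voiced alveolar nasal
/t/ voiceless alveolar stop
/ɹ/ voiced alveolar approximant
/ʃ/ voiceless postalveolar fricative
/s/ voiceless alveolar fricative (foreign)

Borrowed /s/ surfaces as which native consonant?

ʃ

/ʃ/ is closest: same manner (fricative), place distance 1 (alveolar→postalveolar), same voicing; total 1. Next closest is /f/ at distance 2.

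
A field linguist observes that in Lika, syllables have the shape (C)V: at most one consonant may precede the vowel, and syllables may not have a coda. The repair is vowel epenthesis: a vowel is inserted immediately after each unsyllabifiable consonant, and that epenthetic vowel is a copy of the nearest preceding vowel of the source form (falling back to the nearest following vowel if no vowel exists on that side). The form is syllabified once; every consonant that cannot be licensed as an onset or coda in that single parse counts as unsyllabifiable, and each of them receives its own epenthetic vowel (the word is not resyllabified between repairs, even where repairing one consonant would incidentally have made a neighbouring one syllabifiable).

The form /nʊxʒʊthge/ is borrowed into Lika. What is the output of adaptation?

Under (C)V, the unsyllabifiable consonants are /x/, /t/, /h/ (no codas are permitted; onsets are limited to one consonant).
Inserting the epenthetic vowel yields /x/ → /xʊ/, /t/ → /tʊ/, /h/ → /hʊ/.

nʊxʊʒʊtʊhʊge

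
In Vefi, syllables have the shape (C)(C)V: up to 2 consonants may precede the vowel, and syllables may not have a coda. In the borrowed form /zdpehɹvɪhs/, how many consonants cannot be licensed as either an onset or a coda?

The consonants /z/, /h/, /h/, /s/ cannot be parsed into a legal (C)(C)V syllable (no codas are permitted; onsets may contain at most 2 consonants).

4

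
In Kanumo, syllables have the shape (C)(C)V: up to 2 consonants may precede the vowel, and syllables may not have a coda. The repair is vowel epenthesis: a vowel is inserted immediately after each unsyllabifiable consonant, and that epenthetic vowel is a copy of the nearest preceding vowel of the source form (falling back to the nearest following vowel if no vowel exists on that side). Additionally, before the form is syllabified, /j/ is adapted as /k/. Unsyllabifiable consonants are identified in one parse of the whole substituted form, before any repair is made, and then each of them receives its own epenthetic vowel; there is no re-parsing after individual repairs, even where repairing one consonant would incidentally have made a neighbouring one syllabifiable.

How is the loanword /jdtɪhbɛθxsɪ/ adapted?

kɪdtɪhbɛθɛxsɪ

Substitution: /j/ → /k/, giving /kdtɪhbɛθxsɪ/.
The consonants /k/, /θ/ cannot be parsed into a legal (C)(C)V syllable (no codas are permitted; onsets may contain at most 2 consonants).
Epenthesis after each stranded consonant: /k/ → /kɪ/, /θ/ → /θɛ/.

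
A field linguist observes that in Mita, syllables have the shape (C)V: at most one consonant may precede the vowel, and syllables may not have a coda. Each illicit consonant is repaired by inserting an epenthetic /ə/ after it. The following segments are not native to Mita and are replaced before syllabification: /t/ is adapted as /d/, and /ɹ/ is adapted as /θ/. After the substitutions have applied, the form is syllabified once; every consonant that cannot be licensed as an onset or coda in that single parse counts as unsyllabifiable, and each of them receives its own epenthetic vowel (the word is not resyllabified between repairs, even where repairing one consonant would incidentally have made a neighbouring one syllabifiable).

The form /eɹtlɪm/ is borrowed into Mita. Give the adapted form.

Substitution: /ɹ/ → /θ/, /t/ → /d/, giving /eθdlɪm/.
The consonants /θ/, /d/, /m/ cannot be parsed into a legal (C)V syllable (no codas are permitted; onsets are limited to one consonant).
Inserting the epenthetic vowel yields /θ/ → /θə/, /d/ → /də/, /m/ → /mə/.

eθədəlɪmə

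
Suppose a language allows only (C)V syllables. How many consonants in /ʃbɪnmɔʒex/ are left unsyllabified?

3

Syllabifying with onset maximization leaves /ʃ/, /n/, /x/ stranded (no codas are permitted; onsets are limited to one consonant).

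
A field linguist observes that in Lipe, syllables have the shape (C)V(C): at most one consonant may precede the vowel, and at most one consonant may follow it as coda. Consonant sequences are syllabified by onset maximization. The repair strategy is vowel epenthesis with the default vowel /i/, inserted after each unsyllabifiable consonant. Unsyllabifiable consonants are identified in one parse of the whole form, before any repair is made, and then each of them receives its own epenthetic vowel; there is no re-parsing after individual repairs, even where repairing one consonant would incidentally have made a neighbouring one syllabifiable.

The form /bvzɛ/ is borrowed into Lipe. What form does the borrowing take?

bivizɛ

Syllabifying with onset maximization leaves /b/, /v/ stranded (at most one coda consonant is licensed; onsets are limited to one consonant).
Epenthesis after each stranded consonant: /b/ → /bi/, /v/ → /vi/.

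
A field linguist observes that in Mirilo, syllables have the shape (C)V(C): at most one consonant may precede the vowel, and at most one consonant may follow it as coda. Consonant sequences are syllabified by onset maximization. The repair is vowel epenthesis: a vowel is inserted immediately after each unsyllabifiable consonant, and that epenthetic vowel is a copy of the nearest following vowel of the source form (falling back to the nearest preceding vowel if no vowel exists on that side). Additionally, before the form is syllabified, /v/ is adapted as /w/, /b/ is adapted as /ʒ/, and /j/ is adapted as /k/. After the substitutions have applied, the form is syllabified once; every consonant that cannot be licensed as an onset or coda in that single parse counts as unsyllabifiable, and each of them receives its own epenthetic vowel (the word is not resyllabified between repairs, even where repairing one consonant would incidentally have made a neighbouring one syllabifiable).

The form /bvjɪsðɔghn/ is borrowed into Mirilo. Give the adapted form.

Substitution: /b/ → /ʒ/, /v/ → /w/, /j/ → /k/, giving /ʒwkɪsðɔghn/.
The consonants /ʒ/, /w/, /h/, /n/ cannot be parsed into a legal (C)V(C) syllable (at most one coda consonant is licensed; onsets are limited to one consonant).
Inserting the epenthetic vowel yields /ʒ/ → /ʒɪ/, /w/ → /wɪ/, /h/ → /hɔ/, /n/ → /nɔ/.

ʒɪwɪkɪsðɔghɔnɔ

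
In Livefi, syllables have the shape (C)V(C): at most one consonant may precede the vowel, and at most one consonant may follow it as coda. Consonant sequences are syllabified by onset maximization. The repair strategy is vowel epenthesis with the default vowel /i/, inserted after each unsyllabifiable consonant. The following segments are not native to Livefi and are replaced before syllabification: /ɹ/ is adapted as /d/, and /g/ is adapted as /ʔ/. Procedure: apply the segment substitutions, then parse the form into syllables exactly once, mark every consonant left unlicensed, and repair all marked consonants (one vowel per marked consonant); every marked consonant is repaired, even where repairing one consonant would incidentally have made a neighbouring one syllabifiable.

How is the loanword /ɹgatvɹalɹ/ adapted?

Substitution: /ɹ/ → /d/, /g/ → /ʔ/, giving /dʔatvdald/.
Under (C)V(C), the unsyllabifiable consonants are /d/, /v/, /d/ (at most one coda consonant is licensed; onsets are limited to one consonant).
Epenthesis after each stranded consonant: /d/ → /di/, /v/ → /vi/, /d/ → /di/.

diʔatvidaldi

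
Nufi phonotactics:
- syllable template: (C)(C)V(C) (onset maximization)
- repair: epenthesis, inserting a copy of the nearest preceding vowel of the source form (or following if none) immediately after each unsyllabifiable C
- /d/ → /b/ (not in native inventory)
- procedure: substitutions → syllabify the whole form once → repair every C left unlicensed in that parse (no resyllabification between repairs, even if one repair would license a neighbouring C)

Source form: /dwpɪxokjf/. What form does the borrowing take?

Substitution: /d/ → /b/, giving /bwpɪxokjf/.
Syllabifying with onset maximization leaves /b/, /j/, /f/ stranded (at most one coda consonant is licensed; onsets may contain at most 2 consonants).
Each unlicensed consonant becomes the onset of a new syllable: /b/ → /bɪ/, /j/ → /jo/, /f/ → /fo/.

bɪwpɪxokjofo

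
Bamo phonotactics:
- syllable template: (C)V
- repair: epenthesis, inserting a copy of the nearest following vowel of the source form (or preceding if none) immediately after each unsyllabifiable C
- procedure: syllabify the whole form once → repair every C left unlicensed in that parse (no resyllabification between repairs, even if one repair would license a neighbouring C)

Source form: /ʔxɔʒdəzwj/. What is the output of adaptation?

Syllabifying with onset maximization leaves /ʔ/, /ʒ/, /z/, /w/, /j/ stranded (no codas are permitted; onsets are limited to one consonant).
Inserting the epenthetic vowel yields /ʔ/ → /ʔɔ/, /ʒ/ → /ʒə/, /z/ → /zə/, /w/ → /wə/, /j/ → /jə/.

ʔɔxɔʒədəzəwəjə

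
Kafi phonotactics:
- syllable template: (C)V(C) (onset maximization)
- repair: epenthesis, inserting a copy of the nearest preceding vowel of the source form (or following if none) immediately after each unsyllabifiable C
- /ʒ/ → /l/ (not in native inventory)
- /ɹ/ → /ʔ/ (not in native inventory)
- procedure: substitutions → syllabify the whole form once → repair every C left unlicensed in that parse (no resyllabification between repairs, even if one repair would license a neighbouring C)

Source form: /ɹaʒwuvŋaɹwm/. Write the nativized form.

Substitution: /ɹ/ → /ʔ/, /ʒ/ → /l/, giving /ʔalwuvŋaʔwm/.
The consonants /w/, /m/ cannot be parsed into a legal (C)V(C) syllable (at most one coda consonant is licensed; onsets are limited to one consonant).
Inserting the epenthetic vowel yields /w/ → /wa/, /m/ → /ma/.

ʔalwuvŋaʔwama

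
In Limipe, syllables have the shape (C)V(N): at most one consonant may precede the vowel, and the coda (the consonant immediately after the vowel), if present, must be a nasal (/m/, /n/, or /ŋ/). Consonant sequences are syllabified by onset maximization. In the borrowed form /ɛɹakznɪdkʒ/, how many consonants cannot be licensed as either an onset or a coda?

The consonants /k/, /z/, /d/, /k/, /ʒ/ cannot be parsed into a legal (C)V(N) syllable (only a nasal (/m/, /n/, or /ŋ/) is licensed in coda position; onsets are limited to one consonant).

5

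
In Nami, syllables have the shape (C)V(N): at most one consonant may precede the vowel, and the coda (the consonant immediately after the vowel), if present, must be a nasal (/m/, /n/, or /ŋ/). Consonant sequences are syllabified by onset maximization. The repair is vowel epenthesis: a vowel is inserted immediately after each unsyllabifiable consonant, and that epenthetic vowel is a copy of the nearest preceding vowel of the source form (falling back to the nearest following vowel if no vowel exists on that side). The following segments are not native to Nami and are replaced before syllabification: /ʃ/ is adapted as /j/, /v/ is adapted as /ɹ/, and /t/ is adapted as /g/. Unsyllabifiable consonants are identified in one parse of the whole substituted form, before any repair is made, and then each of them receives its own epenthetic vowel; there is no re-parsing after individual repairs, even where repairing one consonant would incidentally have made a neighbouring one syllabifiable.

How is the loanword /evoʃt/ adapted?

Substitution: /v/ → /ɹ/, /ʃ/ → /j/, /t/ → /g/, giving /eɹojg/.
Under (C)V(N), the unsyllabifiable consonants are /j/, /g/ (only a nasal (/m/, /n/, or /ŋ/) is licensed in coda position; onsets are limited to one consonant).
Each unlicensed consonant becomes the onset of a new syllable: /j/ → /jo/, /g/ → /go/.

eɹojogo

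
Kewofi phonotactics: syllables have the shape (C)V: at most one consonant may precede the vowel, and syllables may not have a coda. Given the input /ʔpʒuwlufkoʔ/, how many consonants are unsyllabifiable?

5

Syllabifying with onset maximization leaves /ʔ/, /p/, /w/, /f/, /ʔ/ stranded (no codas are permitted; onsets are limited to one consonant).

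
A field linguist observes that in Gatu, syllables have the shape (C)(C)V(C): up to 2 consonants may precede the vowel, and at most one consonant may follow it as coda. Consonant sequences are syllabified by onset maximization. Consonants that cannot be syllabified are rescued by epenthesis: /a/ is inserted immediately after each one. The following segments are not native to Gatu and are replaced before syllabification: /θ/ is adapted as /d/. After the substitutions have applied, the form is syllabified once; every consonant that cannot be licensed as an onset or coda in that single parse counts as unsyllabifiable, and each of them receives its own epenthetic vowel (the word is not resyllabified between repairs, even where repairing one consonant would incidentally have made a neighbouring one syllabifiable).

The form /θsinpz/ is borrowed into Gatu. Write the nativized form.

Substitution: /θ/ → /d/, giving /dsinpz/.
The consonants /p/, /z/ cannot be parsed into a legal (C)(C)V(C) syllable (at most one coda consonant is licensed; onsets may contain at most 2 consonants).
Each unlicensed consonant becomes the onset of a new syllable: /p/ → /pa/, /z/ → /za/.

dsinpaza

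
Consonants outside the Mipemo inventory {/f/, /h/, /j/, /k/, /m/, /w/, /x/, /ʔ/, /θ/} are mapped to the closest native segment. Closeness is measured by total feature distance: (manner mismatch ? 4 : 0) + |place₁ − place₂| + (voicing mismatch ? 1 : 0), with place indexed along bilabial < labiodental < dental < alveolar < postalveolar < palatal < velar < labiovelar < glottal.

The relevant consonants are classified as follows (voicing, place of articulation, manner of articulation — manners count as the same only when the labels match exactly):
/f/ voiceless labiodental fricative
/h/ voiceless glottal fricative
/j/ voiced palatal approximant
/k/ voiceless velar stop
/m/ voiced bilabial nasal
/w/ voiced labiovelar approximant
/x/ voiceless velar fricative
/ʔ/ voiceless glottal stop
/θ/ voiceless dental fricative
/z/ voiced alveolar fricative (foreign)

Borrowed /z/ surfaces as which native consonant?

θ

/θ/ is closest: same manner (fricative), place distance 1 (alveolar→dental), voicing differs (+1); total 2. Next closest is /f/ at distance 3.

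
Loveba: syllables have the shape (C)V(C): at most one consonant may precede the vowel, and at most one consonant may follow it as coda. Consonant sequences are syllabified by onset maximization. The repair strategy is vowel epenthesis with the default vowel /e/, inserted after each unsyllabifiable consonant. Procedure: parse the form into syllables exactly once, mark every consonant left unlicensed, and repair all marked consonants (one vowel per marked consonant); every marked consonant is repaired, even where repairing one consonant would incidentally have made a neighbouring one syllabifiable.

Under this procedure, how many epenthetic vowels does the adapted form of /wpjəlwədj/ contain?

The unsyllabifiable consonants are /w/, /p/, /j/; each receives one epenthetic vowel.

3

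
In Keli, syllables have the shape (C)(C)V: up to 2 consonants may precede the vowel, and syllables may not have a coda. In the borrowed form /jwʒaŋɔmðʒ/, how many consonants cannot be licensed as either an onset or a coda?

4

The consonants /j/, /m/, /ð/, /ʒ/ cannot be parsed into a legal (C)(C)V syllable (no codas are permitted; onsets may contain at most 2 consonants).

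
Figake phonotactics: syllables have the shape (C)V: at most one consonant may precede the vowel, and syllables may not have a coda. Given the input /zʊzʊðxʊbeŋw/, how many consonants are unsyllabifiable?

3

Under (C)V, the unsyllabifiable consonants are /ð/, /ŋ/, /w/ (no codas are permitted; onsets are limited to one consonant).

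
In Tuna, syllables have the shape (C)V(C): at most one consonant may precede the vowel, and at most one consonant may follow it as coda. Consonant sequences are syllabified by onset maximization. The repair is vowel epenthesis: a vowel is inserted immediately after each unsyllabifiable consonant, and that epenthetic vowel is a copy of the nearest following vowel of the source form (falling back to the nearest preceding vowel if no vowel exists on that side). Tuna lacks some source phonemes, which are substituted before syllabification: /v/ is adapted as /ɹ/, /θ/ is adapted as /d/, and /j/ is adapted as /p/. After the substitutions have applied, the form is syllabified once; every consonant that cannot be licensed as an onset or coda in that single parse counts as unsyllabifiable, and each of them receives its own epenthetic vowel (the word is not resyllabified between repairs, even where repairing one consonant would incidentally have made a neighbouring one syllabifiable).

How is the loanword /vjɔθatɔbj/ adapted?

ɹɔpɔdatɔbpɔ

Substitution: /v/ → /ɹ/, /j/ → /p/, /θ/ → /d/, giving /ɹpɔdatɔbp/.
Syllabifying with onset maximization leaves /ɹ/, /p/ stranded (at most one coda consonant is licensed; onsets are limited to one consonant).
Epenthesis after each stranded consonant: /ɹ/ → /ɹɔ/, /p/ → /pɔ/.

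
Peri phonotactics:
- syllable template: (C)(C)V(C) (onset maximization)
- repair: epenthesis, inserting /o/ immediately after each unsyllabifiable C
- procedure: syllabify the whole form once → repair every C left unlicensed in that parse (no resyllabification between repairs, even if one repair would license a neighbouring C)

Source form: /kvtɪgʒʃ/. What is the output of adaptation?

kovtɪgʒoʃo

Under (C)(C)V(C), the unsyllabifiable consonants are /k/, /ʒ/, /ʃ/ (at most one coda consonant is licensed; onsets may contain at most 2 consonants).
Epenthesis after each stranded consonant: /k/ → /ko/, /ʒ/ → /ʒo/, /ʃ/ → /ʃo/.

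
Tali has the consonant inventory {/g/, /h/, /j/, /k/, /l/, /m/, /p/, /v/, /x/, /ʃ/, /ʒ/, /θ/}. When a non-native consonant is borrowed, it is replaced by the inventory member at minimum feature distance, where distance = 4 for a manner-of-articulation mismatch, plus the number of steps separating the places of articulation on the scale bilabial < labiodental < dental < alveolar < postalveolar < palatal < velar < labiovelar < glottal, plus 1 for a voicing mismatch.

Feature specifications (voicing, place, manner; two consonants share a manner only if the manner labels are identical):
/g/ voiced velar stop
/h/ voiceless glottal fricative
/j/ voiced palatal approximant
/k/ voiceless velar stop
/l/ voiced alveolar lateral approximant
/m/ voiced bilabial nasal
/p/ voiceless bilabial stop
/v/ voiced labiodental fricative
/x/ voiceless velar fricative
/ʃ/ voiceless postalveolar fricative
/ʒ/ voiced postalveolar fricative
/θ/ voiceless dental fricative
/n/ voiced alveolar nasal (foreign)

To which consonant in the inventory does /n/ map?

m

/m/ is closest: same manner (nasal), place distance 3 (alveolar→bilabial), same voicing; total 3. Next closest is /l/ at distance 4.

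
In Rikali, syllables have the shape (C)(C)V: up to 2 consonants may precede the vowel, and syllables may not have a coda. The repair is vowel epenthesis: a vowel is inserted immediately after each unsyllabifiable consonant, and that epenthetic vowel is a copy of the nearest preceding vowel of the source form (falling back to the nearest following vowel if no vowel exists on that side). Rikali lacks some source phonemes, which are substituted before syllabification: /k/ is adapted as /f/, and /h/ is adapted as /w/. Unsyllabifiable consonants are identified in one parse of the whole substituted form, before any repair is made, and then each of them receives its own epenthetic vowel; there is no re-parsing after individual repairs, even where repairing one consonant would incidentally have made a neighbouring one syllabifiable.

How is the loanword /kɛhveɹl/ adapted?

Substitution: /k/ → /f/, /h/ → /w/, giving /fɛwveɹl/.
The consonants /ɹ/, /l/ cannot be parsed into a legal (C)(C)V syllable (no codas are permitted; onsets may contain at most 2 consonants).
Epenthesis after each stranded consonant: /ɹ/ → /ɹe/, /l/ → /le/.

fɛwveɹele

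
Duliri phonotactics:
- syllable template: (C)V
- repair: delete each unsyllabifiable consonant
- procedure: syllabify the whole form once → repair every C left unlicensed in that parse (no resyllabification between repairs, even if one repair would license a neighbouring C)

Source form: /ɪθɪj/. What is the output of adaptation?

Under (C)V, the unsyllabifiable consonants are /j/ (no codas are permitted; onsets are limited to one consonant).
Deletion applies to /j/.

ɪθɪ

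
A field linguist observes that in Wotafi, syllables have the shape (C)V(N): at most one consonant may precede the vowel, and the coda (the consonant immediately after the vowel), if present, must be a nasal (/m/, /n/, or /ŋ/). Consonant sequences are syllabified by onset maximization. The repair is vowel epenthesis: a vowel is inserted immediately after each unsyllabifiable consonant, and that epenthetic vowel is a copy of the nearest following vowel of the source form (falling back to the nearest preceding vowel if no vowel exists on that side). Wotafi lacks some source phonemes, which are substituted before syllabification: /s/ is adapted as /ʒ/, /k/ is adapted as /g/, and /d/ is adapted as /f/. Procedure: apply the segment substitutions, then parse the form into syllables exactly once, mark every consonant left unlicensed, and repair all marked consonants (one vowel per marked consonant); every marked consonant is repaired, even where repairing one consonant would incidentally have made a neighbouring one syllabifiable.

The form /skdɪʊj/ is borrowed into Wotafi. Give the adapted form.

Substitution: /s/ → /ʒ/, /k/ → /g/, /d/ → /f/, giving /ʒgfɪʊj/.
Under (C)V(N), the unsyllabifiable consonants are /ʒ/, /g/, /j/ (only a nasal (/m/, /n/, or /ŋ/) is licensed in coda position; onsets are limited to one consonant).
Epenthesis after each stranded consonant: /ʒ/ → /ʒɪ/, /g/ → /gɪ/, /j/ → /jʊ/.

ʒɪgɪfɪʊjʊ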